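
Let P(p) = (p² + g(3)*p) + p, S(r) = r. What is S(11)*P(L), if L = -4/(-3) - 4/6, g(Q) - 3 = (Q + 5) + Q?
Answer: 1034/9 ≈ 114.89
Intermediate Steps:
g(Q) = 8 + 2*Q (g(Q) = 3 + ((Q + 5) + Q) = 3 + ((5 + Q) + Q) = 3 + (5 + 2*Q) = 8 + 2*Q)
L = ⅔ (L = -4*(-⅓) - 4*⅙ = 4/3 - ⅔ = ⅔ ≈ 0.66667)
P(p) = p² + 15*p (P(p) = (p² + (8 + 2*3)*p) + p = (p² + (8 + 6)*p) + p = (p² + 14*p) + p = p² + 15*p)
S(11)*P(L) = 11*(2*(15 + ⅔)/3) = 11*((⅔)*(47/3)) = 11*(94/9) = 1034/9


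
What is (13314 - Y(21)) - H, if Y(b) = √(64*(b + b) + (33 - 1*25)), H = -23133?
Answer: 36447 - 2*√674 ≈ 36395.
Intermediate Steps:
Y(b) = √(8 + 128*b) (Y(b) = √(64*(2*b) + (33 - 25)) = √(128*b + 8) = √(8 + 128*b))
(13314 - Y(21)) - H = (13314 - 2*√(2 + 32*21)) - 1*(-23133) = (13314 - 2*√(2 + 672)) + 23133 = (13314 - 2*√674) + 23133 = 36447 - 2*√674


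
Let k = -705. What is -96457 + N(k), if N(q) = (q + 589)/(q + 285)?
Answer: -10127956/105 ≈ -96457.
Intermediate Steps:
N(q) = (589 + q)/(285 + q)
-96457 + N(k) = -96457 + (589 - 705)/(285 - 705) = -96457 - 116/(-420) = -96457 - 1/420*(-116) = -96457 + 29/105 = -10127956/105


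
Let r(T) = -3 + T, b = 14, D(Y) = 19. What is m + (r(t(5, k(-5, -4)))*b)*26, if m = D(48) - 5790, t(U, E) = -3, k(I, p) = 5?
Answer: -7955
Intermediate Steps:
m = -5771 (m = 19 - 5790 = -5771)
m + (r(t(5, k(-5, -4)))*b)*26 = -5771 + ((-3 - 3)*14)*26 = -5771 - 6*14*26 = -5771 - 84*26 = -5771 - 2184 = -7955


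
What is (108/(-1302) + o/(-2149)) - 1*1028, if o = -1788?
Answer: -68434430/66619 ≈ -1027.3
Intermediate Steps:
(108/(-1302) + o/(-2149)) - 1*1028 = (108/(-1302) - 1788/(-2149)) - 1*1028 = (108*(-1/1302) - 1788*(-1/2149)) - 1028 = (-18/217 + 1788/2149) - 1028 = 49902/66619 - 1028 = -68434430/66619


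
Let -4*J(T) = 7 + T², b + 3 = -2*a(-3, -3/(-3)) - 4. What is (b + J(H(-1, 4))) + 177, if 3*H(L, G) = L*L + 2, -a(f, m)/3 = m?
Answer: 174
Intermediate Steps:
a(f, m) = -3*m
H(L, G) = ⅔ + L²/3 (H(L, G) = (L*L + 2)/3 = (L² + 2)/3 = (2 + L²)/3 = ⅔ + L²/3)
b = -1 (b = -3 + (-(-6)*(-3/(-3)) - 4) = -3 + (-(-6)*(-3*(-⅓)) - 4) = -3 + (-(-6) - 4) = -3 + (-2*(-3) - 4) = -3 + (6 - 4) = -3 + 2 = -1)
J(T) = -7/4 - T²/4 (J(T) = -(7 + T²)/4 = -7/4 - T²/4)
(b + J(H(-1, 4))) + 177 = (-1 + (-7/4 - (⅔ + (⅓)*(-1)²)²/4)) + 177 = (-1 + (-7/4 - (⅔ + (⅓)*1)²/4)) + 177 = (-1 + (-7/4 - (⅔ + ⅓)²/4)) + 177 = (-1 + (-7/4 - ¼*1²)) + 177 = (-1 + (-7/4 - ¼*1)) + 177 = (-1 + (-7/4 - ¼)) + 177 = (-1 - 2) + 177 = -3 + 177 = 174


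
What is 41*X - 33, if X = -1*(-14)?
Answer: 541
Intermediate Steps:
X = 14
41*X - 33 = 41*14 - 33 = 574 - 33 = 541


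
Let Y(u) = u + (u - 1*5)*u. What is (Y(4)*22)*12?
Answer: 0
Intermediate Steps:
Y(u) = u + u*(-5 + u) (Y(u) = u + (u - 5)*u = u + (-5 + u)*u = u + u*(-5 + u))
(Y(4)*22)*12 = ((4*(-4 + 4))*22)*12 = ((4*0)*22)*12 = (0*22)*12 = 0*12 = 0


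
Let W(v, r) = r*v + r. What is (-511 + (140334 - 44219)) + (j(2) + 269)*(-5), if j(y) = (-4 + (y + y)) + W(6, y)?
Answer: 94189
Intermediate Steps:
W(v, r) = r + r*v
j(y) = -4 + 9*y (j(y) = (-4 + (y + y)) + y*(1 + 6) = (-4 + 2*y) + y*7 = (-4 + 2*y) + 7*y = -4 + 9*y)
(-511 + (140334 - 44219)) + (j(2) + 269)*(-5) = (-511 + (140334 - 44219)) + ((-4 + 9*2) + 269)*(-5) = (-511 + 96115) + ((-4 + 18) + 269)*(-5) = 95604 + (14 + 269)*(-5) = 95604 + 283*(-5) = 95604 - 1415 = 94189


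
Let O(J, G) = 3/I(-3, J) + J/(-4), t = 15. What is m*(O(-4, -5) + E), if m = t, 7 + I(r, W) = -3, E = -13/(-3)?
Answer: 151/2 ≈ 75.500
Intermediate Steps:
E = 13/3 (E = -13*(-1/3) = 13/3 ≈ 4.3333)
I(r, W) = -10 (I(r, W) = -7 - 3 = -10)
O(J, G) = -3/10 - J/4 (O(J, G) = 3/(-10) + J/(-4) = 3*(-1/10) + J*(-1/4) = -3/10 - J/4)
m = 15
m*(O(-4, -5) + E) = 15*((-3/10 - 1/4*(-4)) + 13/3) = 15*((-3/10 + 1) + 13/3) = 15*(7/10 + 13/3) = 15*(151/30) = 151/2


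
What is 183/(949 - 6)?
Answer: 183/943 ≈ 0.19406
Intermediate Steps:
183/(949 - 6) = 183/943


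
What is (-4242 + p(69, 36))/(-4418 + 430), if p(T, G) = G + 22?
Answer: 1046/997 ≈ 1.0491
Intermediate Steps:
p(T, G) = 22 + G
(-4242 + p(69, 36))/(-4418 + 430) = (-4242 + (22 + 36))/(-4418 + 430) = (-4242 + 58)/(-3988) = -4184*(-1/3988) = 1046/997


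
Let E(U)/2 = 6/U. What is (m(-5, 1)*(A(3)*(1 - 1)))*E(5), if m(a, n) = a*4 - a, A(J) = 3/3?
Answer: 0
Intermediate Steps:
A(J) = 1 (A(J) = 3*(⅓) = 1)
m(a, n) = 3*a (m(a, n) = 4*a - a = 3*a)
E(U) = 12/U (E(U) = 2*(6/U) = 12/U)
(m(-5, 1)*(A(3)*(1 - 1)))*E(5) = ((3*(-5))*(1*(1 - 1)))*(12/5) = (-15*0)*(12*(⅕)) = -15*0*(12/5) = 0*(12/5) = 0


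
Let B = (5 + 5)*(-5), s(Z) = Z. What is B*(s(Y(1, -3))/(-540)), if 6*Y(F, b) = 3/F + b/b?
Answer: 5/81 ≈ 0.061728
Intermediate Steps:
Y(F, b) = ⅙ + 1/(2*F) (Y(F, b) = (3/F + b/b)/6 = (3/F + 1)/6 = (1 + 3/F)/6 = ⅙ + 1/(2*F))
B = -50 (B = 10*(-5) = -50)
B*(s(Y(1, -3))/(-540)) = -50*(⅙)*(3 + 1)/1/(-540) = -50*(⅙)*1*4*(-1)/540 = -100*(-1)/(3*540) = -50*(-1/810) = 5/81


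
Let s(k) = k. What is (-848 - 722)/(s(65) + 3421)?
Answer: -785/1743 ≈ -0.45037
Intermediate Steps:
(-848 - 722)/(s(65) + 3421) = (-848 - 722)/(65 + 3421) = -1570/3486 = -1570*1/3486 = -785/1743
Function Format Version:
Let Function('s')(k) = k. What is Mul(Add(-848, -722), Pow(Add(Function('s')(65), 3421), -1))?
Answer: Rational(-785, 1743) ≈ -0.45037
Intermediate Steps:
Mul(Add(-848, -722), Pow(Add(Function('s')(65), 3421), -1)) = Mul(Add(-848, -722), Pow(Add(65, 3421), -1)) = Mul(-1570, Pow(3486, -1)) = Mul(-1570, Rational(1, 3486)) = Rational(-785, 1743)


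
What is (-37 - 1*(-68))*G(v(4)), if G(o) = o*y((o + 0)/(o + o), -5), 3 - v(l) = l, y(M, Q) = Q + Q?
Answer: 310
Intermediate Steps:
y(M, Q) = 2*Q
v(l) = 3 - l
G(o) = -10*o (G(o) = o*(2*(-5)) = o*(-10) = -10*o)
(-37 - 1*(-68))*G(v(4)) = (-37 - 1*(-68))*(-10*(3 - 1*4)) = (-37 + 68)*(-10*(3 - 4)) = 31*(-10*(-1)) = 31*10 = 310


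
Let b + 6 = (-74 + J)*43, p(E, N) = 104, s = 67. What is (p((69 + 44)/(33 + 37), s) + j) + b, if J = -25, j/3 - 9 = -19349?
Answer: -62179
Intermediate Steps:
j = -58020 (j = 27 + 3*(-19349) = 27 - 58047 = -58020)
b = -4263 (b = -6 + (-74 - 25)*43 = -6 - 99*43 = -6 - 4257 = -4263)
(p((69 + 44)/(33 + 37), s) + j) + b = (104 - 58020) - 4263 = -57916 - 4263 = -62179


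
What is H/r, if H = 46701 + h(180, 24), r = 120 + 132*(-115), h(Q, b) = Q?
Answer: -15627/5020 ≈ -3.1129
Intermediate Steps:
r = -15060 (r = 120 - 15180 = -15060)
H = 46881 (H = 46701 + 180 = 46881)
H/r = 46881/(-15060) = 46881*(-1/15060) = -15627/5020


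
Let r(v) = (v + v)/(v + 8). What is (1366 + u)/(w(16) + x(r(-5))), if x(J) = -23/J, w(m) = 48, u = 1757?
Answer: 3470/61 ≈ 56.885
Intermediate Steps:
r(v) = 2*v/(8 + v) (r(v) = (2*v)/(8 + v) = 2*v/(8 + v))
(1366 + u)/(w(16) + x(r(-5))) = (1366 + 1757)/(48 - 23/(2*(-5)/(8 - 5))) = 3123/(48 - 23/(2*(-5)/3)) = 3123/(48 - 23/(2*(-5)*(1/3))) = 3123/(48 - 23/(-10/3)) = 3123/(48 - 23*(-3/10)) = 3123/(48 + 69/10) = 3123/(549/10) = 3123*(10/549) = 3470/61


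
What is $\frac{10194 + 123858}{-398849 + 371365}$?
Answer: $- \frac{33513}{6871} \approx -4.8775$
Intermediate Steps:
$\frac{10194 + 123858}{-398849 + 371365} = \frac{134052}{-27484} = 134052 \left(- \frac{1}{27484}\right) = - \frac{33513}{6871}$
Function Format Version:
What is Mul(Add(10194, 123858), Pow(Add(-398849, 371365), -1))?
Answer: Rational(-33513, 6871) ≈ -4.8775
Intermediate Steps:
Mul(Add(10194, 123858), Pow(Add(-398849, 371365), -1)) = Mul(134052, Pow(-27484, -1)) = Mul(134052, Rational(-1, 27484)) = Rational(-33513, 6871)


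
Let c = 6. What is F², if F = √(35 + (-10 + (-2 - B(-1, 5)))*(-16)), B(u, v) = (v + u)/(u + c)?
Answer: 1199/5 ≈ 239.80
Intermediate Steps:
B(u, v) = (u + v)/(6 + u) (B(u, v) = (v + u)/(u + 6) = (u + v)/(6 + u))
F = √5995/5 (F = √(35 + (-10 + (-2 - (-1 + 5)/(6 - 1)))*(-16)) = √(35 + (-10 + (-2 - 4/5))*(-16)) = √(35 + (-10 + (-2 - 1*⅘))*(-16)) = √(35 + (-10 + (-2 - ⅘))*(-16)) = √(35 + (-10 - 14/5)*(-16)) = √(35 - 64/5*(-16)) = √(35 + 1024/5) = √(1199/5) = √5995/5 ≈ 15.485)
F² = (√5995/5)² = 1199/5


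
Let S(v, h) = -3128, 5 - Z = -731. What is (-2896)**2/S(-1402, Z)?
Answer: -1048352/391 ≈ -2681.2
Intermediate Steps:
Z = 736 (Z = 5 - 1*(-731) = 5 + 731 = 736)
(-2896)**2/S(-1402, Z) = (-2896)**2/(-3128) = 8386816*(-1/3128) = -1048352/391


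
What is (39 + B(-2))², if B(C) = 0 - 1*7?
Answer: 1024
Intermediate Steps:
B(C) = -7 (B(C) = 0 - 7 = -7)
(39 + B(-2))² = (39 - 7)² = 32² = 1024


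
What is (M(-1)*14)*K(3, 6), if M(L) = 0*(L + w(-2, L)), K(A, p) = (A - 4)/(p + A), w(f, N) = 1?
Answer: 0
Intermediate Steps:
K(A, p) = (-4 + A)/(A + p)
M(L) = 0 (M(L) = 0*(L + 1) = 0*(1 + L) = 0)
(M(-1)*14)*K(3, 6) = (0*14)*((-4 + 3)/(3 + 6)) = 0*(-1/9) = 0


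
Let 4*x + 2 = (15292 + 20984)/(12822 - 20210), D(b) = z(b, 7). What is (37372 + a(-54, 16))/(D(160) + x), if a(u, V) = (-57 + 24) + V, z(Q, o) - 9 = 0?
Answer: 275978740/53729 ≈ 5136.5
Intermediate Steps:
z(Q, o) = 9 (z(Q, o) = 9 + 0 = 9)
a(u, V) = -33 + V
D(b) = 9
x = -12763/7388 (x = -1/2 + ((15292 + 20984)/(12822 - 20210))/4 = -1/2 + (36276/(-7388))/4 = -1/2 + (36276*(-1/7388))/4 = -1/2 + (1/4)*(-9069/1847) = -1/2 - 9069/7388 = -12763/7388 ≈ -1.7275)
(37372 + a(-54, 16))/(D(160) + x) = (37372 + (-33 + 16))/(9 - 12763/7388) = (37372 - 17)/(53729/7388) = 37355*(7388/53729) = 275978740/53729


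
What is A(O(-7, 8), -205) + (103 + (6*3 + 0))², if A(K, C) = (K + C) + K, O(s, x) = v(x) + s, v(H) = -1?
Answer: 14420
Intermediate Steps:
O(s, x) = -1 + s
A(K, C) = C + 2*K (A(K, C) = (C + K) + K = C + 2*K)
A(O(-7, 8), -205) + (103 + (6*3 + 0))² = (-205 + 2*(-1 - 7)) + (103 + (6*3 + 0))² = (-205 + 2*(-8)) + (103 + (18 + 0))² = (-205 - 16) + (103 + 18)² = -221 + 121² = -221 + 14641 = 14420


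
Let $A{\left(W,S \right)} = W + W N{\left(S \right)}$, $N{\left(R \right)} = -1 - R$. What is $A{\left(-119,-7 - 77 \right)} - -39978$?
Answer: $29982$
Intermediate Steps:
$A{\left(W,S \right)} = W + W \left(-1 - S\right)$
$A{\left(-119,-7 - 77 \right)} - -39978 = \left(-1\right) \left(-7 - 77\right) \left(-119\right) - -39978 = \left(-1\right) \left(-7 - 77\right) \left(-119\right) + 39978 = \left(-1\right) \left(-84\right) \left(-119\right) + 39978 = -9996 + 39978 = 29982$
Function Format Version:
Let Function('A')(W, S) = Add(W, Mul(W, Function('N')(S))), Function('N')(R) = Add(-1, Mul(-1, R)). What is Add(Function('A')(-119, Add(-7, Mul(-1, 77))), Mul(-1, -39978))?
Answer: 29982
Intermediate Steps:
Function('A')(W, S) = Add(W, Mul(W, Add(-1, Mul(-1, S))))
Add(Function('A')(-119, Add(-7, Mul(-1, 77))), Mul(-1, -39978)) = Add(Mul(-1, Add(-7, Mul(-1, 77)), -119), Mul(-1, -39978)) = Add(Mul(-1, Add(-7, -77), -119), 39978) = Add(Mul(-1, -84, -119), 39978) = Add(-9996, 39978) = 29982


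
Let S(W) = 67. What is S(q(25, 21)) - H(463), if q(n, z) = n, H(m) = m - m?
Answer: 67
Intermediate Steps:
H(m) = 0
S(q(25, 21)) - H(463) = 67 - 1*0 = 67 + 0 = 67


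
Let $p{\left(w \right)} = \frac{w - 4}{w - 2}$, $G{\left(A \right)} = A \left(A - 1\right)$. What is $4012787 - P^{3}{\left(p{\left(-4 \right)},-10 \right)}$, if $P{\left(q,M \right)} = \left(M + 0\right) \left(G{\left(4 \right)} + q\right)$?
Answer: $\frac{172345249}{27} \approx 6.3832 \cdot 10^{6}$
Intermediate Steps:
$G{\left(A \right)} = A \left(-1 + A\right)$
$p{\left(w \right)} = \frac{-4 + w}{-2 + w}$
$P{\left(q,M \right)} = M \left(12 + q\right)$ ($P{\left(q,M \right)} = \left(M + 0\right) \left(4 \left(-1 + 4\right) + q\right) = M \left(4 \cdot 3 + q\right) = M \left(12 + q\right)$)
$4012787 - P^{3}{\left(p{\left(-4 \right)},-10 \right)} = 4012787 - \left(- 10 \left(12 + \frac{-4 - 4}{-2 - 4}\right)\right)^{3} = 4012787 - \left(- 10 \left(12 + \frac{1}{-6} \left(-8\right)\right)\right)^{3} = 4012787 - \left(- 10 \left(12 - - \frac{4}{3}\right)\right)^{3} = 4012787 - \left(- 10 \left(12 + \frac{4}{3}\right)\right)^{3} = 4012787 - \left(\left(-10\right) \frac{40}{3}\right)^{3} = 4012787 - \left(- \frac{400}{3}\right)^{3} = 4012787 - - \frac{64000000}{27} = 4012787 + \frac{64000000}{27} = \frac{172345249}{27}$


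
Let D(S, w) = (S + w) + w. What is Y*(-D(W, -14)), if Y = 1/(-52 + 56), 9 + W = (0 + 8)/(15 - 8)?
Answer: 251/28 ≈ 8.9643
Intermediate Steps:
W = -55/7 (W = -9 + (0 + 8)/(15 - 8) = -9 + 8/7 = -55/7 ≈ -7.8571)
D(S, w) = S + 2*w
Y = ¼ (Y = 1/4 = ¼ ≈ 0.25000)
Y*(-D(W, -14)) = (-(-55/7 + 2*(-14)))/4 = (-(-55/7 - 28))/4 = (-1*(-251/7))/4 = (¼)*(251/7) = 251/28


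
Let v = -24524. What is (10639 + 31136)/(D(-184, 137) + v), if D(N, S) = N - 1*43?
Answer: -41775/24751 ≈ -1.6878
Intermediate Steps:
D(N, S) = -43 + N (D(N, S) = N - 43 = -43 + N)
(10639 + 31136)/(D(-184, 137) + v) = (10639 + 31136)/((-43 - 184) - 24524) = 41775/(-227 - 24524) = 41775/(-24751) = 41775*(-1/24751) = -41775/24751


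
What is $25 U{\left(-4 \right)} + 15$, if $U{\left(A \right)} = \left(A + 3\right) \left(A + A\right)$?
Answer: $215$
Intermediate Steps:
$U{\left(A \right)} = 2 A \left(3 + A\right)$ ($U{\left(A \right)} = \left(3 + A\right) 2 A = 2 A \left(3 + A\right)$)
$25 U{\left(-4 \right)} + 15 = 25 \cdot 2 \left(-4\right) \left(3 - 4\right) + 15 = 25 \cdot 2 \left(-4\right) \left(-1\right) + 15 = 25 \cdot 8 + 15 = 200 + 15 = 215$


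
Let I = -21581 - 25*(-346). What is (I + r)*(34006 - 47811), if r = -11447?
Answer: 336538290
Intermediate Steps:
I = -12931 (I = -21581 - 1*(-8650) = -21581 + 8650 = -12931)
(I + r)*(34006 - 47811) = (-12931 - 11447)*(34006 - 47811) = -24378*(-13805) = 336538290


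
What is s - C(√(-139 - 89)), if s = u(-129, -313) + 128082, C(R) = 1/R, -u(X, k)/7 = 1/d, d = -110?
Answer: 14089027/110 + I*√57/114 ≈ 1.2808e+5 + 0.066227*I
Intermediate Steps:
u(X, k) = 7/110 (u(X, k) = -7/(-110) = -7*(-1/110) = 7/110)
s = 14089027/110 (s = 7/110 + 128082 = 14089027/110 ≈ 1.2808e+5)
s - C(√(-139 - 89)) = 14089027/110 - 1/(√(-139 - 89)) = 14089027/110 - 1/(√(-228)) = 14089027/110 - 1/(2*I*√57) = 14089027/110 - (-1)*I*√57/114 = 14089027/110 + I*√57/114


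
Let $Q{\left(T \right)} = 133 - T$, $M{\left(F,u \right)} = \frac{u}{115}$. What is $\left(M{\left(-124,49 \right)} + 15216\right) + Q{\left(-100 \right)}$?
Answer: $\frac{1776684}{115} \approx 15449.0$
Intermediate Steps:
$M{\left(F,u \right)} = \frac{u}{115}$ ($M{\left(F,u \right)} = u \frac{1}{115} = \frac{u}{115}$)
$\left(M{\left(-124,49 \right)} + 15216\right) + Q{\left(-100 \right)} = \left(\frac{1}{115} \cdot 49 + 15216\right) + \left(133 - -100\right) = \left(\frac{49}{115} + 15216\right) + \left(133 + 100\right) = \frac{1749889}{115} + 233 = \frac{1776684}{115}$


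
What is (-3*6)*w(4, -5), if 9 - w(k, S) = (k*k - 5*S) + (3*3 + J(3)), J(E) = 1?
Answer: 756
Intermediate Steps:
w(k, S) = -1 - k² + 5*S (w(k, S) = 9 - ((k*k - 5*S) + (3*3 + 1)) = 9 - ((k² - 5*S) + (9 + 1)) = 9 - ((k² - 5*S) + 10) = 9 - (10 + k² - 5*S) = 9 + (-10 - k² + 5*S) = -1 - k² + 5*S)
(-3*6)*w(4, -5) = (-3*6)*(-1 - 1*4² + 5*(-5)) = -18*(-1 - 1*16 - 25) = -18*(-1 - 16 - 25) = -18*(-42) = 756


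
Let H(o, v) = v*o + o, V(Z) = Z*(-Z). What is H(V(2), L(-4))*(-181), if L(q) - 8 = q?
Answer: 3620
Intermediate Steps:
V(Z) = -Z**2
L(q) = 8 + q
H(o, v) = o + o*v (H(o, v) = o*v + o = o + o*v)
H(V(2), L(-4))*(-181) = ((-1*2**2)*(1 + (8 - 4)))*(-181) = ((-1*4)*(1 + 4))*(-181) = -4*5*(-181) = -20*(-181) = 3620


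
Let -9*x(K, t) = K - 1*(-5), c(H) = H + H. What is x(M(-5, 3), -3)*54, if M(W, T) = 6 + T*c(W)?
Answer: 114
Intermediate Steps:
c(H) = 2*H
M(W, T) = 6 + 2*T*W (M(W, T) = 6 + T*(2*W) = 6 + 2*T*W)
x(K, t) = -5/9 - K/9 (x(K, t) = -(K - 1*(-5))/9 = -(K + 5)/9 = -(5 + K)/9 = -5/9 - K/9)
x(M(-5, 3), -3)*54 = (-5/9 - (6 + 2*3*(-5))/9)*54 = (-5/9 - (6 - 30)/9)*54 = (-5/9 - 1/9*(-24))*54 = (-5/9 + 8/3)*54 = (19/9)*54 = 114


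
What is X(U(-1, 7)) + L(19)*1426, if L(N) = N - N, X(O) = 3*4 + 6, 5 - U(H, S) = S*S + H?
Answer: 18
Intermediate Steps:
U(H, S) = 5 - H - S² (U(H, S) = 5 - (S*S + H) = 5 - (S² + H) = 5 - (H + S²) = 5 + (-H - S²) = 5 - H - S²)
X(O) = 18 (X(O) = 12 + 6 = 18)
L(N) = 0
X(U(-1, 7)) + L(19)*1426 = 18 + 0*1426 = 18 + 0 = 18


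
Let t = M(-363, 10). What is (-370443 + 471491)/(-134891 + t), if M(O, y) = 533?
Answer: -50524/67179 ≈ -0.75208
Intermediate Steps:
t = 533
(-370443 + 471491)/(-134891 + t) = (-370443 + 471491)/(-134891 + 533) = 101048/(-134358) = 101048*(-1/134358) = -50524/67179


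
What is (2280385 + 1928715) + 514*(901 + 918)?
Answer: 5144066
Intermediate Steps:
(2280385 + 1928715) + 514*(901 + 918) = 4209100 + 514*1819 = 4209100 + 934966 = 5144066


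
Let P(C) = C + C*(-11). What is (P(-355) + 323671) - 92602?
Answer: 234619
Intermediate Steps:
P(C) = -10*C (P(C) = C - 11*C = -10*C)
(P(-355) + 323671) - 92602 = (-10*(-355) + 323671) - 92602 = (3550 + 323671) - 92602 = 327221 - 92602 = 234619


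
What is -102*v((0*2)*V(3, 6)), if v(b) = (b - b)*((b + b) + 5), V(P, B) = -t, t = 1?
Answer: 0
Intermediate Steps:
V(P, B) = -1 (V(P, B) = -1*1 = -1)
v(b) = 0 (v(b) = 0*(2*b + 5) = 0*(5 + 2*b) = 0)
-102*v((0*2)*V(3, 6)) = -102*0 = 0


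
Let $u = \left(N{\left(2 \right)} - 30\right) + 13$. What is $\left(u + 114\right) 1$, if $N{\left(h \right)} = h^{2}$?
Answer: $101$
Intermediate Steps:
$u = -13$ ($u = \left(2^{2} - 30\right) + 13 = \left(4 - 30\right) + 13 = -26 + 13 = -13$)
$\left(u + 114\right) 1 = \left(-13 + 114\right) 1 = 101 \cdot 1 = 101$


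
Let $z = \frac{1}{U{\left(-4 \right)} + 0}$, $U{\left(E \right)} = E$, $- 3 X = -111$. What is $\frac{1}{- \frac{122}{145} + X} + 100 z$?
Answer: $- \frac{130930}{5243} \approx -24.972$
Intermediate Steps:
$X = 37$ ($X = \left(- \frac{1}{3}\right) \left(-111\right) = 37$)
$z = - \frac{1}{4}$ ($z = \frac{1}{-4 + 0} = \frac{1}{-4} = - \frac{1}{4} \approx -0.25$)
$\frac{1}{- \frac{122}{145} + X} + 100 z = \frac{1}{- \frac{122}{145} + 37} + 100 \left(- \frac{1}{4}\right) = \frac{1}{\left(-122\right) \frac{1}{145} + 37} - 25 = \frac{1}{- \frac{122}{145} + 37} - 25 = \frac{1}{\frac{5243}{145}} - 25 = \frac{145}{5243} - 25 = - \frac{130930}{5243}$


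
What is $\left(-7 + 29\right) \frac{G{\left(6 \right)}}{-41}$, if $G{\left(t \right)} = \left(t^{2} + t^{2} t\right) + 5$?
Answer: $- \frac{5654}{41} \approx -137.9$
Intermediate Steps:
$G{\left(t \right)} = 5 + t^{2} + t^{3}$ ($G{\left(t \right)} = \left(t^{2} + t^{3}\right) + 5 = 5 + t^{2} + t^{3}$)
$\left(-7 + 29\right) \frac{G{\left(6 \right)}}{-41} = \left(-7 + 29\right) \frac{5 + 6^{2} + 6^{3}}{-41} = 22 \left(5 + 36 + 216\right) \left(- \frac{1}{41}\right) = 22 \cdot 257 \left(- \frac{1}{41}\right) = 22 \left(- \frac{257}{41}\right) = - \frac{5654}{41}$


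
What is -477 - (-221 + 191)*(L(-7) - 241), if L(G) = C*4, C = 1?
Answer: -7587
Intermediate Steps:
L(G) = 4 (L(G) = 1*4 = 4)
-477 - (-221 + 191)*(L(-7) - 241) = -477 - (-221 + 191)*(4 - 241) = -477 - (-30)*(-237) = -477 - 1*7110 = -477 - 7110 = -7587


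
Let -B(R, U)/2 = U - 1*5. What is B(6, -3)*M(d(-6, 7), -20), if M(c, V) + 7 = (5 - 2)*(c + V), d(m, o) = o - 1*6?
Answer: -1024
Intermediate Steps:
d(m, o) = -6 + o (d(m, o) = o - 6 = -6 + o)
M(c, V) = -7 + 3*V + 3*c (M(c, V) = -7 + (5 - 2)*(c + V) = -7 + 3*(V + c) = -7 + (3*V + 3*c) = -7 + 3*V + 3*c)
B(R, U) = 10 - 2*U (B(R, U) = -2*(U - 1*5) = -2*(U - 5) = -2*(-5 + U) = 10 - 2*U)
B(6, -3)*M(d(-6, 7), -20) = (10 - 2*(-3))*(-7 + 3*(-20) + 3*(-6 + 7)) = (10 + 6)*(-7 - 60 + 3*1) = 16*(-7 - 60 + 3) = 16*(-64) = -1024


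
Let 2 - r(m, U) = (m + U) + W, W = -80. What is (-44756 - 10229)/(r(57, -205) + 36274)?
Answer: -54985/36504 ≈ -1.5063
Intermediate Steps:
r(m, U) = 82 - U - m (r(m, U) = 2 - ((m + U) - 80) = 2 - ((U + m) - 80) = 2 - (-80 + U + m) = 2 + (80 - U - m) = 82 - U - m)
(-44756 - 10229)/(r(57, -205) + 36274) = (-44756 - 10229)/((82 - 1*(-205) - 1*57) + 36274) = -54985/((82 + 205 - 57) + 36274) = -54985/(230 + 36274) = -54985/36504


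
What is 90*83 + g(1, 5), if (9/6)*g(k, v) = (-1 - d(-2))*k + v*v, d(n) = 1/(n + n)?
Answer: 44917/6 ≈ 7486.2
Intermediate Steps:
d(n) = 1/(2*n)
g(k, v) = -k/2 + 2*v**2/3 (g(k, v) = 2*((-1 - 1/(2*(-2)))*k + v*v)/3 = 2*((-1 - (-1)/(2*2))*k + v**2)/3 = 2*((-1 - 1*(-1/4))*k + v**2)/3 = 2*((-1 + 1/4)*k + v**2)/3 = 2*(-3*k/4 + v**2)/3 = 2*(v**2 - 3*k/4)/3 = -k/2 + 2*v**2/3)
90*83 + g(1, 5) = 90*83 + (-1/2*1 + (2/3)*5**2) = 7470 + (-1/2 + (2/3)*25) = 7470 + (-1/2 + 50/3) = 7470 + 97/6 = 44917/6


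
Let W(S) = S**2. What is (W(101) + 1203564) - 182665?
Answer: 1031100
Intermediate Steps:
(W(101) + 1203564) - 182665 = (101**2 + 1203564) - 182665 = (10201 + 1203564) - 182665 = 1213765 - 182665 = 1031100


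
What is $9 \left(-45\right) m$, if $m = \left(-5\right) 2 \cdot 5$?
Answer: $20250$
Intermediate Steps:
$m = -50$ ($m = \left(-10\right) 5 = -50$)
$9 \left(-45\right) m = 9 \left(-45\right) \left(-50\right) = \left(-405\right) \left(-50\right) = 20250$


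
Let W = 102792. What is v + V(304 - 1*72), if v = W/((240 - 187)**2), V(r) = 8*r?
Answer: 5316296/2809 ≈ 1892.6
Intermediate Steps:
v = 102792/2809 (v = 102792/((240 - 187)**2) = 102792/(53**2) = 102792/2809 ≈ 36.594)
v + V(304 - 1*72) = 102792/2809 + 8*(304 - 1*72) = 102792/2809 + 8*(304 - 72) = 102792/2809 + 8*232 = 102792/2809 + 1856 = 5316296/2809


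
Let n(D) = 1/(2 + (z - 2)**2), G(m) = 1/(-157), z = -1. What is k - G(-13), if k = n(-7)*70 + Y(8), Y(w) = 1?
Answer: 12728/1727 ≈ 7.3700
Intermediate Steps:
G(m) = -1/157
n(D) = 1/11 (n(D) = 1/(2 + (-1 - 2)**2) = 1/(2 + (-3)**2) = 1/(2 + 9) = 1/11)
k = 81/11 (k = (1/11)*70 + 1 = 70/11 + 1 = 81/11 ≈ 7.3636)
k - G(-13) = 81/11 - 1*(-1/157) = 81/11 + 1/157 = 12728/1727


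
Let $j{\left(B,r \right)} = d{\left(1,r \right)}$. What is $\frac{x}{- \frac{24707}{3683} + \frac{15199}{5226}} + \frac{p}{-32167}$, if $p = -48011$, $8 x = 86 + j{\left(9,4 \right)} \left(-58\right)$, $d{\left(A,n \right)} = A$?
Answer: $\frac{192087413252}{336103172065} \approx 0.57151$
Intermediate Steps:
$j{\left(B,r \right)} = 1$
$x = \frac{7}{2}$ ($x = \frac{86 + 1 \left(-58\right)}{8} = \frac{86 - 58}{8} = \frac{1}{8} \cdot 28 = \frac{7}{2} \approx 3.5$)
$\frac{x}{- \frac{24707}{3683} + \frac{15199}{5226}} + \frac{p}{-32167} = \frac{7}{2 \left(- \frac{24707}{3683} + \frac{15199}{5226}\right)} - \frac{48011}{-32167} = \frac{7}{2 \left(\left(-24707\right) \frac{1}{3683} + 15199 \cdot \frac{1}{5226}\right)} - - \frac{48011}{32167} = \frac{7}{2 \left(- \frac{24707}{3683} + \frac{15199}{5226}\right)} + \frac{48011}{32167} = \frac{7}{2 \left(- \frac{73140865}{19247358}\right)} + \frac{48011}{32167} = \frac{7}{2} \left(- \frac{19247358}{73140865}\right) + \frac{48011}{32167} = - \frac{9623679}{10448695} + \frac{48011}{32167} = \frac{192087413252}{336103172065}$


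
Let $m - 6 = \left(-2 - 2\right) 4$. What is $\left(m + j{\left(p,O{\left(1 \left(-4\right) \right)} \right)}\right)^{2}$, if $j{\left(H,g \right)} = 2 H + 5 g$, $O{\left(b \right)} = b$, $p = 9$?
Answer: $144$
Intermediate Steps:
$m = -10$ ($m = 6 + \left(-2 - 2\right) 4 = 6 - 16 = -10$)
$\left(m + j{\left(p,O{\left(1 \left(-4\right) \right)} \right)}\right)^{2} = \left(-10 + \left(2 \cdot 9 + 5 \cdot 1 \left(-4\right)\right)\right)^{2} = \left(-10 + \left(18 + 5 \left(-4\right)\right)\right)^{2} = \left(-10 + \left(18 - 20\right)\right)^{2} = \left(-10 - 2\right)^{2} = \left(-12\right)^{2} = 144$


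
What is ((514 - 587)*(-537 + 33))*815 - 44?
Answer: 29985436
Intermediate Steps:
((514 - 587)*(-537 + 33))*815 - 44 = -73*(-504)*815 - 44 = 36792*815 - 44 = 29985480 - 44 = 29985436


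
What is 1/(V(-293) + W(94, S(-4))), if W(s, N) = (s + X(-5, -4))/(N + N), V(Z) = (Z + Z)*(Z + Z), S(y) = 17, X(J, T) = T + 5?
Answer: 34/11675559 ≈ 2.9121e-6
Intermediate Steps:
X(J, T) = 5 + T
V(Z) = 4*Z² (V(Z) = (2*Z)*(2*Z) = 4*Z²)
W(s, N) = (1 + s)/(2*N) (W(s, N) = (s + (5 - 4))/(N + N) = (s + 1)/((2*N)) = (1 + s)*(1/(2*N)) = (1 + s)/(2*N))
1/(V(-293) + W(94, S(-4))) = 1/(4*(-293)² + (½)*(1 + 94)/17) = 1/(4*85849 + (½)*(1/17)*95) = 1/(343396 + 95/34) = 1/(11675559/34) = 34/11675559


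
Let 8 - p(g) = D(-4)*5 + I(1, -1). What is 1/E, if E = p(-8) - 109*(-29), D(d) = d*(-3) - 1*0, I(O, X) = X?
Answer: 1/3110 ≈ 0.00032154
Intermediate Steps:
D(d) = -3*d (D(d) = -3*d + 0 = -3*d)
p(g) = -51 (p(g) = 8 - (-3*(-4)*5 - 1) = 8 - (12*5 - 1) = 8 - (60 - 1) = 8 - 1*59 = 8 - 59 = -51)
E = 3110 (E = -51 - 109*(-29) = -51 + 3161 = 3110)
1/E = 1/3110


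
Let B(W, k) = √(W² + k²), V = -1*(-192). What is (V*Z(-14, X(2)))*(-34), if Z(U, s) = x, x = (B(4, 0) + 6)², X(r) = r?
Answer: -652800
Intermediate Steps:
V = 192
x = 100 (x = (√(4² + 0²) + 6)² = (√(16 + 0) + 6)² = (√16 + 6)² = (4 + 6)² = 10² = 100)
Z(U, s) = 100
(V*Z(-14, X(2)))*(-34) = (192*100)*(-34) = 19200*(-34) = -652800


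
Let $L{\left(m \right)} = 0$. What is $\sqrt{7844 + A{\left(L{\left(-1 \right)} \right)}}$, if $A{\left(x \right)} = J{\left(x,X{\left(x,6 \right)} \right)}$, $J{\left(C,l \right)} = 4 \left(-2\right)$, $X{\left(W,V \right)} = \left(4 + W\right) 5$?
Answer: $2 \sqrt{1959} \approx 88.521$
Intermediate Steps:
$X{\left(W,V \right)} = 20 + 5 W$
$J{\left(C,l \right)} = -8$
$A{\left(x \right)} = -8$
$\sqrt{7844 + A{\left(L{\left(-1 \right)} \right)}} = \sqrt{7844 - 8} = \sqrt{7836} = 2 \sqrt{1959}$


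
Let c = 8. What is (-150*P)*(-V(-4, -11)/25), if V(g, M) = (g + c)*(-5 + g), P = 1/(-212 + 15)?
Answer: 216/197 ≈ 1.0964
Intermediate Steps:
P = -1/197 (P = 1/(-197) = -1/197 ≈ -0.0050761)
V(g, M) = (-5 + g)*(8 + g) (V(g, M) = (g + 8)*(-5 + g) = (8 + g)*(-5 + g) = (-5 + g)*(8 + g))
(-150*P)*(-V(-4, -11)/25) = (-150*(-1/197))*(-(-40 + (-4)² + 3*(-4))/25) = 150*(-(-40 + 16 - 12)/25)/197 = 150*(-(-36)/25)/197 = 150*(-1*(-36/25))/197 = (150/197)*(36/25) = 216/197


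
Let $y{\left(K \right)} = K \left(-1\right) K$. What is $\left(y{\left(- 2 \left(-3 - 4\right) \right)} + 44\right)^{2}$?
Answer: $23104$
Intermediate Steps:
$y{\left(K \right)} = - K^{2}$ ($y{\left(K \right)} = - K K = - K^{2}$)
$\left(y{\left(- 2 \left(-3 - 4\right) \right)} + 44\right)^{2} = \left(- \left(- 2 \left(-3 - 4\right)\right)^{2} + 44\right)^{2} = \left(- \left(\left(-2\right) \left(-7\right)\right)^{2} + 44\right)^{2} = \left(- 14^{2} + 44\right)^{2} = \left(\left(-1\right) 196 + 44\right)^{2} = \left(-196 + 44\right)^{2} = \left(-152\right)^{2} = 23104$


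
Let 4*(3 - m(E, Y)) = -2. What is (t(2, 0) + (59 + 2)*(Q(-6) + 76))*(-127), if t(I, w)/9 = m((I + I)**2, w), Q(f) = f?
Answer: -1092581/2 ≈ -5.4629e+5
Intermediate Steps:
m(E, Y) = 7/2 (m(E, Y) = 3 - 1/4*(-2) = 3 + 1/2 = 7/2)
t(I, w) = 63/2 (t(I, w) = 9*(7/2) = 63/2)
(t(2, 0) + (59 + 2)*(Q(-6) + 76))*(-127) = (63/2 + (59 + 2)*(-6 + 76))*(-127) = (63/2 + 61*70)*(-127) = (63/2 + 4270)*(-127) = (8603/2)*(-127) = -1092581/2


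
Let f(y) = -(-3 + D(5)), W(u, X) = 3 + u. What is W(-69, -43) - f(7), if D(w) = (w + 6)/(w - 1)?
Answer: -265/4 ≈ -66.250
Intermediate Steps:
D(w) = (6 + w)/(-1 + w)
f(y) = ¼ (f(y) = -(-3 + (6 + 5)/(-1 + 5)) = -(-3 + 11/4) = -1*(-¼) = ¼)
W(-69, -43) - f(7) = (3 - 69) - 1*¼ = -66 - ¼ = -265/4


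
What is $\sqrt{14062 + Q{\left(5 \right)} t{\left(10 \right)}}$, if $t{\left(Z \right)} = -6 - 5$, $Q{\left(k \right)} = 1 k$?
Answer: $\sqrt{14007} \approx 118.35$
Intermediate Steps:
$Q{\left(k \right)} = k$
$t{\left(Z \right)} = -11$
$\sqrt{14062 + Q{\left(5 \right)} t{\left(10 \right)}} = \sqrt{14062 + 5 \left(-11\right)} = \sqrt{14062 - 55} = \sqrt{14007}$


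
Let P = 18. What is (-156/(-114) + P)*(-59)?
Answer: -21712/19 ≈ -1142.7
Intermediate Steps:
(-156/(-114) + P)*(-59) = (-156/(-114) + 18)*(-59) = (-156*(-1/114) + 18)*(-59) = (26/19 + 18)*(-59) = (368/19)*(-59) = -21712/19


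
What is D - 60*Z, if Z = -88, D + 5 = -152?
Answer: 5123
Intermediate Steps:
D = -157 (D = -5 - 152 = -157)
D - 60*Z = -157 - 60*(-88) = -157 + 5280 = 5123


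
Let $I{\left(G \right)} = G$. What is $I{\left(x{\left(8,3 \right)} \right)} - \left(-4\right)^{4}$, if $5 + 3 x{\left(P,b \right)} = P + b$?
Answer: $-254$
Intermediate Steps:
$x{\left(P,b \right)} = - \frac{5}{3} + \frac{P}{3} + \frac{b}{3}$ ($x{\left(P,b \right)} = - \frac{5}{3} + \frac{P + b}{3} = - \frac{5}{3} + \left(\frac{P}{3} + \frac{b}{3}\right) = - \frac{5}{3} + \frac{P}{3} + \frac{b}{3}$)
$I{\left(x{\left(8,3 \right)} \right)} - \left(-4\right)^{4} = \left(- \frac{5}{3} + \frac{1}{3} \cdot 8 + \frac{1}{3} \cdot 3\right) - \left(-4\right)^{4} = \left(- \frac{5}{3} + \frac{8}{3} + 1\right) - 256 = 2 - 256 = -254$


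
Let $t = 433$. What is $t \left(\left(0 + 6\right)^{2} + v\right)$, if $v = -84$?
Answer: $-20784$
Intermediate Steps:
$t \left(\left(0 + 6\right)^{2} + v\right) = 433 \left(\left(0 + 6\right)^{2} - 84\right) = 433 \left(6^{2} - 84\right) = 433 \left(36 - 84\right) = 433 \left(-48\right) = -20784$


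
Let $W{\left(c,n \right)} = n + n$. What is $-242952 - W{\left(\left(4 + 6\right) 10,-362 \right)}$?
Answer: $-242228$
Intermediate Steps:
$W{\left(c,n \right)} = 2 n$
$-242952 - W{\left(\left(4 + 6\right) 10,-362 \right)} = -242952 - 2 \left(-362\right) = -242952 - -724 = -242952 + 724 = -242228$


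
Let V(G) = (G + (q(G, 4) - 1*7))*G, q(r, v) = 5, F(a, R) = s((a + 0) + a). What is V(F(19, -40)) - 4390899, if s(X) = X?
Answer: -4389531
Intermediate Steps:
F(a, R) = 2*a (F(a, R) = (a + 0) + a = a + a = 2*a)
V(G) = G*(-2 + G) (V(G) = (G + (5 - 1*7))*G = (G + (5 - 7))*G = (G - 2)*G = (-2 + G)*G = G*(-2 + G))
V(F(19, -40)) - 4390899 = (2*19)*(-2 + 2*19) - 4390899 = 38*(-2 + 38) - 4390899 = 38*36 - 4390899 = 1368 - 4390899 = -4389531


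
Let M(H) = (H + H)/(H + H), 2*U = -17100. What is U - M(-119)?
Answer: -8551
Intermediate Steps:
U = -8550 (U = (½)*(-17100) = -8550)
M(H) = 1 (M(H) = (2*H)/((2*H)) = (2*H)*(1/(2*H)) = 1)
U - M(-119) = -8550 - 1*1 = -8550 - 1 = -8551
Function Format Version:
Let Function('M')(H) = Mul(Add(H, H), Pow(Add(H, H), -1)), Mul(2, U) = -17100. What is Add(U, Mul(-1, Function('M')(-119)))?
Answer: -8551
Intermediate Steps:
U = -8550 (U = Mul(Rational(1, 2), -17100) = -8550)
Function('M')(H) = 1 (Function('M')(H) = Mul(Mul(2, H), Pow(Mul(2, H), -1)) = Mul(Mul(2, H), Mul(Rational(1, 2), Pow(H, -1))) = 1)
Add(U, Mul(-1, Function('M')(-119))) = Add(-8550, Mul(-1, 1)) = Add(-8550, -1) = -8551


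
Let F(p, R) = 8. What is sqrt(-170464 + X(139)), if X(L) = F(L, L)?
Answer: 2*I*sqrt(42614) ≈ 412.86*I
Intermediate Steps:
X(L) = 8
sqrt(-170464 + X(139)) = sqrt(-170464 + 8) = sqrt(-170456) = 2*I*sqrt(42614)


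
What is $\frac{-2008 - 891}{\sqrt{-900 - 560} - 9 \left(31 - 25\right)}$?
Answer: $\frac{78273}{2188} + \frac{2899 i \sqrt{365}}{2188} \approx 35.774 + 25.313 i$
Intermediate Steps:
$\frac{-2008 - 891}{\sqrt{-900 - 560} - 9 \left(31 - 25\right)} = - \frac{2899}{\sqrt{-1460} - 54} = - \frac{2899}{2 i \sqrt{365} - 54} = - \frac{2899}{-54 + 2 i \sqrt{365}}$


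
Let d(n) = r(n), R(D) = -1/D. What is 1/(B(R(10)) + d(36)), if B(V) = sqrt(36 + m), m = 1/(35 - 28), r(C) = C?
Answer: 252/8819 - sqrt(1771)/8819 ≈ 0.023803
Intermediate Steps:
m = 1/7 ≈ 0.14286
d(n) = n
B(V) = sqrt(1771)/7 (B(V) = sqrt(36 + 1/7) = sqrt(253/7) = sqrt(1771)/7)
1/(B(R(10)) + d(36)) = 1/(sqrt(1771)/7 + 36) = 1/(36 + sqrt(1771)/7)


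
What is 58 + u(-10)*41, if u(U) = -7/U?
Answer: 867/10 ≈ 86.700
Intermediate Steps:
58 + u(-10)*41 = 58 - 7/(-10)*41 = 58 - 7*(-⅒)*41 = 58 + (7/10)*41 = 58 + 287/10 = 867/10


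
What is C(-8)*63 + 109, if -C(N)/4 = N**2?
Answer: -16019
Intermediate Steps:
C(N) = -4*N**2
C(-8)*63 + 109 = -4*(-8)**2*63 + 109 = -4*64*63 + 109 = -256*63 + 109 = -16128 + 109 = -16019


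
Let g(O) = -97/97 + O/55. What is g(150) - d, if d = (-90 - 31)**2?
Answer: -161032/11 ≈ -14639.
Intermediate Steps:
d = 14641 (d = (-121)**2 = 14641)
g(O) = -1 + O/55 (g(O) = -97*1/97 + O*(1/55) = -1 + O/55)
g(150) - d = (-1 + (1/55)*150) - 1*14641 = (-1 + 30/11) - 14641 = 19/11 - 14641 = -161032/11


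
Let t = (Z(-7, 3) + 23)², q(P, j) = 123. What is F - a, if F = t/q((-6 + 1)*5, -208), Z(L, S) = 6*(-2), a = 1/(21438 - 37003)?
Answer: 1883488/1914495 ≈ 0.98380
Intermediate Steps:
a = -1/15565 (a = 1/(-15565) = -1/15565 ≈ -6.4247e-5)
Z(L, S) = -12
t = 121 (t = (-12 + 23)² = 11² = 121)
F = 121/123 ≈ 0.98374
F - a = 121/123 - 1*(-1/15565) = 121/123 + 1/15565 = 1883488/1914495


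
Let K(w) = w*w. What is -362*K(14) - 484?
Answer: -71436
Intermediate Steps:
K(w) = w²
-362*K(14) - 484 = -362*14² - 484 = -362*196 - 484 = -70952 - 484 = -71436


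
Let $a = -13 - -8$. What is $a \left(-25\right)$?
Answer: $125$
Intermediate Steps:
$a = -5$ ($a = -13 + 8 = -5$)
$a \left(-25\right) = \left(-5\right) \left(-25\right) = 125$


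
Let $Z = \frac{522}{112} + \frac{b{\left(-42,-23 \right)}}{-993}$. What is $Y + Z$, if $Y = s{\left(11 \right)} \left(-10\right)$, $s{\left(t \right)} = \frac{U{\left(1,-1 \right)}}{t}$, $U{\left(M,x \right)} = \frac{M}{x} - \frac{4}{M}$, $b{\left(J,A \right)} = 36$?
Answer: $\frac{1869709}{203896} \approx 9.1699$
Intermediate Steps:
$U{\left(M,x \right)} = - \frac{4}{M} + \frac{M}{x}$
$s{\left(t \right)} = - \frac{5}{t}$ ($s{\left(t \right)} = \frac{- \frac{4}{1} + 1 \frac{1}{-1}}{t} = \frac{\left(-4\right) 1 + 1 \left(-1\right)}{t} = \frac{-4 - 1}{t} = - \frac{5}{t}$)
$Y = \frac{50}{11}$ ($Y = - \frac{5}{11} \left(-10\right) = \left(-5\right) \frac{1}{11} \left(-10\right) = \left(- \frac{5}{11}\right) \left(-10\right) = \frac{50}{11} \approx 4.5455$)
$Z = \frac{85719}{18536}$ ($Z = \frac{522}{112} + \frac{36}{-993} = 522 \cdot \frac{1}{112} + 36 \left(- \frac{1}{993}\right) = \frac{261}{56} - \frac{12}{331} = \frac{85719}{18536} \approx 4.6245$)
$Y + Z = \frac{50}{11} + \frac{85719}{18536} = \frac{1869709}{203896}$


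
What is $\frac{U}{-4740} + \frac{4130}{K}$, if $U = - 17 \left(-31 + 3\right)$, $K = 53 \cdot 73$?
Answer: $\frac{4433639}{4584765} \approx 0.96704$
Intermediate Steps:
$K = 3869$
$U = 476$ ($U = \left(-17\right) \left(-28\right) = 476$)
$\frac{U}{-4740} + \frac{4130}{K} = \frac{476}{-4740} + \frac{4130}{3869} = 476 \left(- \frac{1}{4740}\right) + 4130 \cdot \frac{1}{3869} = - \frac{119}{1185} + \frac{4130}{3869} = \frac{4433639}{4584765}$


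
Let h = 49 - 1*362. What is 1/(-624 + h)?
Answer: -1/937 ≈ -0.0010672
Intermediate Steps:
h = -313 (h = 49 - 362 = -313)
1/(-624 + h) = 1/(-624 - 313) = 1/(-937) = -1/937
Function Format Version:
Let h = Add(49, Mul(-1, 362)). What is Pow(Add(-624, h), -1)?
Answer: Rational(-1, 937) ≈ -0.0010672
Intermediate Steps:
h = -313 (h = Add(49, -362) = -313)
Pow(Add(-624, h), -1) = Pow(Add(-624, -313), -1) = Pow(-937, -1) = Rational(-1, 937)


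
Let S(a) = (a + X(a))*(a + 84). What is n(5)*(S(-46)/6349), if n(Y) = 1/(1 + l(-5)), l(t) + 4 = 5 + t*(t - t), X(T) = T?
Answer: -1748/6349 ≈ -0.27532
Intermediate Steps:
l(t) = 1 (l(t) = -4 + (5 + t*(t - t)) = -4 + (5 + t*0) = -4 + (5 + 0) = -4 + 5 = 1)
n(Y) = ½ (n(Y) = 1/(1 + 1) = 1/2 = ½)
S(a) = 2*a*(84 + a) (S(a) = (a + a)*(a + 84) = (2*a)*(84 + a) = 2*a*(84 + a))
n(5)*(S(-46)/6349) = ((2*(-46)*(84 - 46))/6349)/2 = ((2*(-46)*38)*(1/6349))/2 = (-3496*1/6349)/2 = (½)*(-3496/6349) = -1748/6349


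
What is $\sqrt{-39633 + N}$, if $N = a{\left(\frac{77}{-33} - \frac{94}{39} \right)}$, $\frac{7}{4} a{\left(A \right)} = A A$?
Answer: $\frac{i \sqrt{2952849557}}{273} \approx 199.05 i$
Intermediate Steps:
$a{\left(A \right)} = \frac{4 A^{2}}{7}$ ($a{\left(A \right)} = \frac{4 A A}{7} = \frac{4 A^{2}}{7}$)
$N = \frac{136900}{10647}$ ($N = \frac{4 \left(\frac{77}{-33} - \frac{94}{39}\right)^{2}}{7} = \frac{4 \left(77 \left(- \frac{1}{33}\right) - \frac{94}{39}\right)^{2}}{7} = \frac{4 \left(- \frac{7}{3} - \frac{94}{39}\right)^{2}}{7} = \frac{4 \left(- \frac{185}{39}\right)^{2}}{7} = \frac{4}{7} \cdot \frac{34225}{1521} = \frac{136900}{10647} \approx 12.858$)
$\sqrt{-39633 + N} = \sqrt{-39633 + \frac{136900}{10647}} = \sqrt{- \frac{421835651}{10647}} = \frac{i \sqrt{2952849557}}{273}$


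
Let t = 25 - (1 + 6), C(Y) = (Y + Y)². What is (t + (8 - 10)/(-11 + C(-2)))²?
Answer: 7744/25 ≈ 309.76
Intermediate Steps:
C(Y) = 4*Y² (C(Y) = (2*Y)² = 4*Y²)
t = 18 (t = 25 - 1*7 = 25 - 7 = 18)
(t + (8 - 10)/(-11 + C(-2)))² = (18 + (8 - 10)/(-11 + 4*(-2)²))² = (18 - 2/(-11 + 4*4))² = (18 - 2/(-11 + 16))² = (18 - 2/5)² = (18 - 2*⅕)² = (18 - ⅖)² = (88/5)² = 7744/25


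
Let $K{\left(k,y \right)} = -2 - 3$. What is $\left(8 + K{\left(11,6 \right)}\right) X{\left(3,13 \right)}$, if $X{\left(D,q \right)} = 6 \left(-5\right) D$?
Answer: $-270$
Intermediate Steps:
$K{\left(k,y \right)} = -5$ ($K{\left(k,y \right)} = -2 - 3 = -5$)
$X{\left(D,q \right)} = - 30 D$
$\left(8 + K{\left(11,6 \right)}\right) X{\left(3,13 \right)} = \left(8 - 5\right) \left(\left(-30\right) 3\right) = 3 \left(-90\right) = -270$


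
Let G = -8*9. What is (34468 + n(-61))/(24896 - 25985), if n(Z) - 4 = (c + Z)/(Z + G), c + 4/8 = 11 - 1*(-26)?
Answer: -1309943/41382 ≈ -31.655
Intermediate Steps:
G = -72
c = 73/2 (c = -1/2 + (11 - 1*(-26)) = -1/2 + (11 + 26) = -1/2 + 37 = 73/2 ≈ 36.500)
n(Z) = 4 + (73/2 + Z)/(-72 + Z) (n(Z) = 4 + (73/2 + Z)/(Z - 72) = 4 + (73/2 + Z)/(-72 + Z))
(34468 + n(-61))/(24896 - 25985) = (34468 + (-503 + 10*(-61))/(2*(-72 - 61)))/(24896 - 25985) = (34468 + (1/2)*(-503 - 610)/(-133))/(-1089) = (34468 + (1/2)*(-1/133)*(-1113))*(-1/1089) = (34468 + 159/38)*(-1/1089) = (1309943/38)*(-1/1089) = -1309943/41382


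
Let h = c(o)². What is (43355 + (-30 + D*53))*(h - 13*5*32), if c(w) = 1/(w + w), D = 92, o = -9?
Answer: -10827856573/108 ≈ -1.0026e+8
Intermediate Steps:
c(w) = 1/(2*w)
h = 1/324 (h = ((½)/(-9))² = ((½)*(-⅑))² = (-1/18)² = 1/324 ≈ 0.0030864)
(43355 + (-30 + D*53))*(h - 13*5*32) = (43355 + (-30 + 92*53))*(1/324 - 13*5*32) = (43355 + (-30 + 4876))*(1/324 - 65*32) = (43355 + 4846)*(1/324 - 2080) = 48201*(-673919/324) = -10827856573/108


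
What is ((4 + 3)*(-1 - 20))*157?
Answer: -23079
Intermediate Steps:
((4 + 3)*(-1 - 20))*157 = (7*(-21))*157 = -147*157 = -23079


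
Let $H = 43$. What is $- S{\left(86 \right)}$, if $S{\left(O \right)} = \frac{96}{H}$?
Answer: $- \frac{96}{43} \approx -2.2326$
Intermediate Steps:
$S{\left(O \right)} = \frac{96}{43}$
$- S{\left(86 \right)} = \left(-1\right) \frac{96}{43} = - \frac{96}{43}$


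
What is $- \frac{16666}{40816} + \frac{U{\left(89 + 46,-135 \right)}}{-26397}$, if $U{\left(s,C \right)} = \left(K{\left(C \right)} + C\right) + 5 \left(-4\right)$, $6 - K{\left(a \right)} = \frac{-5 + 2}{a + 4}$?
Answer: $- \frac{28417167355}{70571006856} \approx -0.40267$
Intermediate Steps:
$K{\left(a \right)} = 6 + \frac{3}{4 + a}$ ($K{\left(a \right)} = 6 - \frac{-5 + 2}{a + 4} = 6 - - \frac{3}{4 + a} = 6 + \frac{3}{4 + a}$)
$U{\left(s,C \right)} = -20 + C + \frac{3 \left(9 + 2 C\right)}{4 + C}$ ($U{\left(s,C \right)} = \left(\frac{3 \left(9 + 2 C\right)}{4 + C} + C\right) + 5 \left(-4\right) = \left(C + \frac{3 \left(9 + 2 C\right)}{4 + C}\right) - 20 = -20 + C + \frac{3 \left(9 + 2 C\right)}{4 + C}$)
$- \frac{16666}{40816} + \frac{U{\left(89 + 46,-135 \right)}}{-26397} = - \frac{16666}{40816} + \frac{\frac{1}{4 - 135} \left(-53 + \left(-135\right)^{2} - -1350\right)}{-26397} = \left(-16666\right) \frac{1}{40816} + \frac{-53 + 18225 + 1350}{-131} \left(- \frac{1}{26397}\right) = - \frac{8333}{20408} + \left(- \frac{1}{131}\right) 19522 \left(- \frac{1}{26397}\right) = - \frac{8333}{20408} - - \frac{19522}{3458007} = - \frac{8333}{20408} + \frac{19522}{3458007} = - \frac{28417167355}{70571006856}$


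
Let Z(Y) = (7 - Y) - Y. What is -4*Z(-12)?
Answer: -124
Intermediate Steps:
Z(Y) = 7 - 2*Y
-4*Z(-12) = -4*(7 - 2*(-12)) = -4*(7 + 24) = -4*31 = -124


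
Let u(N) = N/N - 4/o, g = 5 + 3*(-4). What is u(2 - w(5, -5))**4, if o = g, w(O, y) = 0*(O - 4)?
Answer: 14641/2401 ≈ 6.0979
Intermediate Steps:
w(O, y) = 0 (w(O, y) = 0*(-4 + O) = 0)
g = -7 (g = 5 - 12 = -7)
o = -7
u(N) = 11/7 (u(N) = N/N - 4/(-7) = 1 - 4*(-1/7) = 1 + 4/7 = 11/7)
u(2 - w(5, -5))**4 = (11/7)**4 = 14641/2401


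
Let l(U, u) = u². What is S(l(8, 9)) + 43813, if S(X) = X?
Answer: 43894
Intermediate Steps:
S(l(8, 9)) + 43813 = 9² + 43813 = 81 + 43813 = 43894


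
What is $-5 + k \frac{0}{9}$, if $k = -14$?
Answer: $-5$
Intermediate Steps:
$-5 + k \frac{0}{9} = -5 - 14 \cdot \frac{0}{9} = -5 - 14 \cdot 0 \cdot \frac{1}{9} = -5 - 0 = -5 + 0 = -5$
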